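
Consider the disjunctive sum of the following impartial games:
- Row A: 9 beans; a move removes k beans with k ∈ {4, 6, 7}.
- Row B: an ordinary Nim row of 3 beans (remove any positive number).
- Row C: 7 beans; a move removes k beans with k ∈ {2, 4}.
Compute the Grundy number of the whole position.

Build the Grundy sequence for row A with g(k) = mex{g(k−s) : s ∈ {4, 6, 7}, s ≤ k}:
g(0) = mex{} = 0
g(1) = mex{} = 0
g(2) = mex{} = 0
g(3) = mex{} = 0
g(4) = mex{0} = 1
g(5) = mex{0} = 1
g(6) = mex{0} = 1
g(7) = mex{0} = 1
g(8) = mex{0,1} = 2
g(9) = mex{0,1} = 2
So g(9) = 2.
Row B is a plain Nim row of size 3, so its Grundy value is 3.
For row C, compute g(0), g(1), … with moves {2, 4}:
g(0) = mex{} = 0
g(1) = mex{} = 0
g(2) = mex{0} = 1
g(3) = mex{0} = 1
g(4) = mex{0,1} = 2
g(5) = mex{0,1} = 2
g(6) = mex{1,2} = 0
g(7) = mex{1,2} = 0
So g(7) = 0.
The value of a disjunctive sum is the nim-sum of the parts.
Combined value = 2 XOR 3 XOR 0 = 1.

1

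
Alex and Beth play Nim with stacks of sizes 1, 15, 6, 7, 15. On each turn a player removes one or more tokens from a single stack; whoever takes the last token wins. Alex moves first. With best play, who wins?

Beth wins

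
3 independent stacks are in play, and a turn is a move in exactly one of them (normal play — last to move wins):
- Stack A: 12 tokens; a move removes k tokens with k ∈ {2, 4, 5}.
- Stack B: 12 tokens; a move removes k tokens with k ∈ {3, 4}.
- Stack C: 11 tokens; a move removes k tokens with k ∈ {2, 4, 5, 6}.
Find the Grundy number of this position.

2

Build the Grundy sequence for stack A with g(k) = mex{g(k−s) : s ∈ {2, 4, 5}, s ≤ k}:
g(0) = mex{} = 0
g(1) = mex{} = 0
g(2) = mex{0} = 1
g(3) = mex{0} = 1
g(4) = mex{0,1} = 2
g(5) = mex{0,1} = 2
g(6) = mex{0,1,2} = 3
g(7) = mex{1,2} = 0
g(8) = mex{1,2,3} = 0
g(9) = mex{0,2} = 1
g(10) = mex{0,2,3} = 1
g(11) = mex{0,1,3} = 2
g(12) = mex{0,1} = 2
So g(12) = 2.
Grundy values for stack B (subtraction set {3, 4}):
k:     0  1  2  3  4  5  6  7  8  9 10 11 12
g(k):  0  0  0  1  1  1  2  0  0  0  1  1  1
So g(12) = 1.
Build the Grundy sequence for stack C with g(k) = mex{g(k−s) : s ∈ {2, 4, 5, 6}, s ≤ k}:
k:     0  1  2  3  4  5  6  7  8  9 10 11
g(k):  0  0  1  1  2  2  3  3  0  0  1  1
So g(11) = 1.
By the Sprague-Grundy theorem, the Grundy value of a sum of independent games is the XOR of the component values.
Combined value = 2 ⊕ 1 ⊕ 1 = 2.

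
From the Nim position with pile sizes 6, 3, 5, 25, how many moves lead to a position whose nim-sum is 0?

1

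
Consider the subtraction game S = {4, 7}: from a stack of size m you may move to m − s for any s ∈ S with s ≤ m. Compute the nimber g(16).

1

Grundy values for subtraction set {4, 7}:
k:     0  1  2  3  4  5  6  7  8  9 10 11 12 13 14 15 16
g(k):  0  0  0  0  1  1  1  1  2  2  2  0  0  0  0  1  1
So g(16) = 1.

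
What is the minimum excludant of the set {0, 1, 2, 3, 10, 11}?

The values 0, 1, 2, 3 are all present; 4 is the first non-negative integer missing from the set.

4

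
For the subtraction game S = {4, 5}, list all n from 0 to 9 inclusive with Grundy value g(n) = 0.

0, 1, 2, 3, 9

Build the Grundy sequence with g(k) = mex{g(k−s) : s ∈ {4, 5}, s ≤ k}:
k:     0  1  2  3  4  5  6  7  8  9
g(k):  0  0  0  0  1  1  1  1  2  0
The P-positions (g = 0) in 0..9 are 0, 1, 2, 3, 9.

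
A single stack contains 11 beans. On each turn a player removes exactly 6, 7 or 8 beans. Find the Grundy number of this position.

Build the Grundy sequence with g(k) = mex{g(k−s) : s ∈ {6, 7, 8}, s ≤ k}:
g(0) = mex{} = 0
g(1) = mex{} = 0
g(2) = mex{} = 0
g(3) = mex{} = 0
g(4) = mex{} = 0
g(5) = mex{} = 0
g(6) = mex{0} = 1
g(7) = mex{0} = 1
g(8) = mex{0} = 1
g(9) = mex{0} = 1
g(10) = mex{0} = 1
g(11) = mex{0} = 1
So g(11) = 1.

1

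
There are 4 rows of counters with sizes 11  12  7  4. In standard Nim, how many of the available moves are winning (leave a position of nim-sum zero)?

3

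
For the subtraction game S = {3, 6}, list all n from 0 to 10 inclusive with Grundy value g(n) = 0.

0, 1, 2, 9, 10

Build the Grundy sequence with g(k) = mex{g(k−s) : s ∈ {3, 6}, s ≤ k}:
g(0) = mex{} = 0
g(1) = mex{} = 0
g(2) = mex{} = 0
g(3) = mex{0} = 1
g(4) = mex{0} = 1
g(5) = mex{0} = 1
g(6) = mex{0,1} = 2
g(7) = mex{0,1} = 2
g(8) = mex{0,1} = 2
g(9) = mex{1,2} = 0
g(10) = mex{1,2} = 0
The P-positions (g = 0) in 0..10 are 0, 1, 2, 9, 10.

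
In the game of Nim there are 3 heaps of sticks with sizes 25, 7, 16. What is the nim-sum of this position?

Compute the nim-sum pairwise:
25 XOR 7 = 30
30 XOR 16 = 14

14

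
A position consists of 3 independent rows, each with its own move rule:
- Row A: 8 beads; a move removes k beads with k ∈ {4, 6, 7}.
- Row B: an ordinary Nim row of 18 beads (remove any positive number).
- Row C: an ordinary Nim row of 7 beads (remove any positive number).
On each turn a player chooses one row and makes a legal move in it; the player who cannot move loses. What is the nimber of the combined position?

23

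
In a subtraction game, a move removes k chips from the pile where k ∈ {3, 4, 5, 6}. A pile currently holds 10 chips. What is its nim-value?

0

Build the Grundy sequence with g(k) = mex{g(k−s) : s ∈ {3, 4, 5, 6}, s ≤ k}:
g(0) = mex{} = 0
g(1) = mex{} = 0
g(2) = mex{} = 0
g(3) = mex{0} = 1
g(4) = mex{0} = 1
g(5) = mex{0} = 1
g(6) = mex{0,1} = 2
g(7) = mex{0,1} = 2
g(8) = mex{0,1} = 2
g(9) = mex{1,2} = 0
g(10) = mex{1,2} = 0
So g(10) = 0.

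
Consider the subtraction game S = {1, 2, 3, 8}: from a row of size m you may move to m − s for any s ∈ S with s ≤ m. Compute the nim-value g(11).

Grundy values for subtraction set {1, 2, 3, 8}:
k:     0  1  2  3  4  5  6  7  8  9 10 11
g(k):  0  1  2  3  0  1  2  3  4  0  1  2
So g(11) = 2.

2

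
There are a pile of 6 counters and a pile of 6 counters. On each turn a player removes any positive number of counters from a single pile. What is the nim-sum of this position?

In binary:
  110  (6)
  110  (6)
  ---
  000  (0)

0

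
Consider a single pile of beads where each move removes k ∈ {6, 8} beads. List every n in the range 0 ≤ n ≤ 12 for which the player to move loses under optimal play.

0, 1, 2, 3, 4, 5

Grundy values for subtraction set {6, 8}:
k:     0  1  2  3  4  5  6  7  8  9 10 11 12
g(k):  0  0  0  0  0  0  1  1  1  1  1  1  2
The P-positions (g = 0) in 0..12 are 0, 1, 2, 3, 4, 5.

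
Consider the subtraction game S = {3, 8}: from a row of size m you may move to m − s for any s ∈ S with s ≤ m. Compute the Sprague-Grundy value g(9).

1

Build the Grundy sequence with g(k) = mex{g(k−s) : s ∈ {3, 8}, s ≤ k}:
k:     0  1  2  3  4  5  6  7  8  9
g(k):  0  0  0  1  1  1  0  0  2  1
So g(9) = 1.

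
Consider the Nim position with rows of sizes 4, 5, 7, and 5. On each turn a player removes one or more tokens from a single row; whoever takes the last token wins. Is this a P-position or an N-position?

N-position

Bitwise XOR of the heap sizes:
  100  (4)
  101  (5)
  111  (7)
  101  (5)
  ---
  011  (3)
The nim-sum is 3 ≠ 0, so this is an N-position: the player to move can win.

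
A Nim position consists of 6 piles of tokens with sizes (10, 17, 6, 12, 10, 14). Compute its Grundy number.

Nim-sum: 10 ^ 17 ^ 6 ^ 12 ^ 10 ^ 14 = 21.

21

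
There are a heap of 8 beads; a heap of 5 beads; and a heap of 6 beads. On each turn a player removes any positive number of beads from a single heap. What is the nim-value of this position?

11

Write each in binary and XOR column by column:
  1000  (8)
  0101  (5)
  0110  (6)
  ----
  1011  (11)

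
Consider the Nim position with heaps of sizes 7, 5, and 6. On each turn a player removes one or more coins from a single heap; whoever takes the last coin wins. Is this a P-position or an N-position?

N-position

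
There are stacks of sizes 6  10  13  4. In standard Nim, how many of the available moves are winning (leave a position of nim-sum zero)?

3

Nim-sum: 6 ⊕ 10 ⊕ 13 ⊕ 4 = 5.
The overall nim-sum is X = 5. A stack of size p has a winning move iff p XOR X < p (reduce it to p XOR X).
  6: 6 XOR 5 = 3 < 6 — winning move (to 3).
  10: 10 XOR 5 = 15 ≥ 10 — no move.
  13: 13 XOR 5 = 8 < 13 — winning move (to 8).
  4: 4 XOR 5 = 1 < 4 — winning move (to 1).
That gives 3 winning moves.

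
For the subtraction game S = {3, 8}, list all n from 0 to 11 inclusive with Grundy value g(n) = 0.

0, 1, 2, 6, 7, 11

Build the Grundy sequence with g(k) = mex{g(k−s) : s ∈ {3, 8}, s ≤ k}:
g(0) = mex{} = 0
g(1) = mex{} = 0
g(2) = mex{} = 0
g(3) = mex{0} = 1
g(4) = mex{0} = 1
g(5) = mex{0} = 1
g(6) = mex{1} = 0
g(7) = mex{1} = 0
g(8) = mex{0,1} = 2
g(9) = mex{0} = 1
g(10) = mex{0} = 1
g(11) = mex{1,2} = 0
The P-positions (g = 0) in 0..11 are 0, 1, 2, 6, 7, 11.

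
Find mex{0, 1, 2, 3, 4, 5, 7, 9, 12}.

The values 0, 1, 2, 3, 4, 5 are all present; 6 is the first non-negative integer missing from the set.

6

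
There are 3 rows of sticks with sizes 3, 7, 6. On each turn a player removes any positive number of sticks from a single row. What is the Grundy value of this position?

Compute the nim-sum pairwise:
3 ^ 7 = 4
4 ^ 6 = 2

2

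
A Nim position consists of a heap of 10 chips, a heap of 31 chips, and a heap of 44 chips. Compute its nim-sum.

Compute the nim-sum pairwise:
10 ^ 31 = 21
21 ^ 44 = 57

57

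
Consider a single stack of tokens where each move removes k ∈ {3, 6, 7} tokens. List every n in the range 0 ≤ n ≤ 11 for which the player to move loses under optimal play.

0, 1, 2, 10, 11

Grundy values for subtraction set {3, 6, 7}:
g(0) = mex{} = 0
g(1) = mex{} = 0
g(2) = mex{} = 0
g(3) = mex{0} = 1
g(4) = mex{0} = 1
g(5) = mex{0} = 1
g(6) = mex{0,1} = 2
g(7) = mex{0,1} = 2
g(8) = mex{0,1} = 2
g(9) = mex{0,1,2} = 3
g(10) = mex{1,2} = 0
g(11) = mex{1,2} = 0
The P-positions (g = 0) in 0..11 are 0, 1, 2, 10, 11.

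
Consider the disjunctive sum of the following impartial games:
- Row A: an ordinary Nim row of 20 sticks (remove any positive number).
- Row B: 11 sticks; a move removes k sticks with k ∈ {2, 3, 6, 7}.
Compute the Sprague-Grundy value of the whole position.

Row A is a plain Nim row of size 20, so its Grundy value is 20.
Grundy values for row B (subtraction set {2, 3, 6, 7}):
k:     0  1  2  3  4  5  6  7  8  9 10 11
g(k):  0  0  1  1  2  0  3  1  2  0  0  1
So g(11) = 1.
By the Sprague-Grundy theorem, the Grundy value of a sum of independent games is the XOR of the component values.
Combined value = 20 XOR 1 = 21.

21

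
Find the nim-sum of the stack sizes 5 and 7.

2

Compute the nim-sum pairwise:
5 ⊕ 7 = 2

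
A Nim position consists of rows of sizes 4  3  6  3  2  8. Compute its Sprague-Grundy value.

8

Write each in binary and XOR column by column:
  0100  (4)
  0011  (3)
  0110  (6)
  0011  (3)
  0010  (2)
  1000  (8)
  ----
  1000  (8)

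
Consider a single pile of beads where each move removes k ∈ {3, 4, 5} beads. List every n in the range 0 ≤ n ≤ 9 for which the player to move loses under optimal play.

0, 1, 2, 8, 9

Build the Grundy sequence with g(k) = mex{g(k−s) : s ∈ {3, 4, 5}, s ≤ k}:
k:     0  1  2  3  4  5  6  7  8  9
g(k):  0  0  0  1  1  1  2  2  0  0
The P-positions (g = 0) in 0..9 are 0, 1, 2, 8, 9.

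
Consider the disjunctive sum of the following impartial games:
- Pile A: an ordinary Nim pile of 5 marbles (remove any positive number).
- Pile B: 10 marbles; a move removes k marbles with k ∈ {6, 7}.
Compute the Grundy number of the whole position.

Pile A is a plain Nim pile of size 5, so its Grundy value is 5.
Build the Grundy sequence for pile B with g(k) = mex{g(k−s) : s ∈ {6, 7}, s ≤ k}:
g(0) = mex{} = 0
g(1) = mex{} = 0
g(2) = mex{} = 0
g(3) = mex{} = 0
g(4) = mex{} = 0
g(5) = mex{} = 0
g(6) = mex{0} = 1
g(7) = mex{0} = 1
g(8) = mex{0} = 1
g(9) = mex{0} = 1
g(10) = mex{0} = 1
So g(10) = 1.
By the Sprague-Grundy theorem, the Grundy value of a sum of independent games is the XOR of the component values.
Combined value = 5 ⊕ 1 = 4.

4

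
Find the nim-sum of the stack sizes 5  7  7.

5

Nim-sum: 5 ^ 7 ^ 7 = 5.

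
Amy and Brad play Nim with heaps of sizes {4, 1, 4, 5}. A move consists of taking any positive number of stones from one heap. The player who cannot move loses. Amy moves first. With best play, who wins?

Amy wins

Write each in binary and XOR column by column:
  100  (4)
  001  (1)
  100  (4)
  101  (5)
  ---
  100  (4)
The nim-sum is 4 ≠ 0, so this is an N-position: the player to move can win; Amy has a winning move.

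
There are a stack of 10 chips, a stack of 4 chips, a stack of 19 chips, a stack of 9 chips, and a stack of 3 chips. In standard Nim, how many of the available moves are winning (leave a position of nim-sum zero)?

Compute the nim-sum pairwise:
10 XOR 4 = 14
14 XOR 19 = 29
29 XOR 9 = 20
20 XOR 3 = 23
The overall nim-sum is X = 23. A stack of size p has a winning move iff p XOR X < p (reduce it to p XOR X).
  10: 10 XOR 23 = 29 ≥ 10 — no move.
  4: 4 XOR 23 = 19 ≥ 4 — no move.
  19: 19 XOR 23 = 4 < 19 — winning move (to 4).
  9: 9 XOR 23 = 30 ≥ 9 — no move.
  3: 3 XOR 23 = 20 ≥ 3 — no move.
That gives 1 winning move.

1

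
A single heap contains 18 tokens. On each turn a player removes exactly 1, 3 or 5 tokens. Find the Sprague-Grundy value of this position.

Grundy values for subtraction set {1, 3, 5}:
k:     0  1  2  3  4  5  6  7  8  9 10 11 12 13 14 15 16 17 18
g(k):  0  1  0  1  0  1  0  1  0  1  0  1  0  1  0  1  0  1  0
So g(18) = 0.

0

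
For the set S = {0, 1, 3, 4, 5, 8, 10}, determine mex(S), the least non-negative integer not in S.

The values 0, 1 are all present; 2 is the first non-negative integer missing from the set.

2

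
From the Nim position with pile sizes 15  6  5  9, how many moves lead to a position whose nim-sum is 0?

Bitwise XOR of the heap sizes:
  1111  (15)
  0110  (6)
  0101  (5)
  1001  (9)
  ----
  0101  (5)
The overall nim-sum is X = 5. A pile of size p has a winning move iff p XOR X < p (reduce it to p XOR X).
  15: 15 XOR 5 = 10 < 15 — winning move (to 10).
  6: 6 XOR 5 = 3 < 6 — winning move (to 3).
  5: 5 XOR 5 = 0 < 5 — winning move (to 0).
  9: 9 XOR 5 = 12 ≥ 9 — no move.
That gives 3 winning moves.

3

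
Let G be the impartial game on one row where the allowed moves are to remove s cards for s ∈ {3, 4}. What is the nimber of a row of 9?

0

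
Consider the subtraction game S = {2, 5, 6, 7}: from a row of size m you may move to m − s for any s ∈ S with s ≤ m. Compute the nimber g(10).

3

Compute g(0), g(1), … for moves {2, 5, 6, 7}:
g(0) = mex{} = 0
g(1) = mex{} = 0
g(2) = mex{0} = 1
g(3) = mex{0} = 1
g(4) = mex{1} = 0
g(5) = mex{0,1} = 2
g(6) = mex{0} = 1
g(7) = mex{0,1,2} = 3
g(8) = mex{0,1} = 2
g(9) = mex{0,1,3} = 2
g(10) = mex{0,1,2} = 3
So g(10) = 3.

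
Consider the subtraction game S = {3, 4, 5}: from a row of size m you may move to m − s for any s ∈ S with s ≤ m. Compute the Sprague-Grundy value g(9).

0

Build the Grundy sequence with g(k) = mex{g(k−s) : s ∈ {3, 4, 5}, s ≤ k}:
k:     0  1  2  3  4  5  6  7  8  9
g(k):  0  0  0  1  1  1  2  2  0  0
So g(9) = 0.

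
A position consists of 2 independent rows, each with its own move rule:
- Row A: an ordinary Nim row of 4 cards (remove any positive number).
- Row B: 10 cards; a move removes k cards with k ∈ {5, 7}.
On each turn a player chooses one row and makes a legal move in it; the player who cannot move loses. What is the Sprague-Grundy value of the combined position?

6

Row A is a plain Nim row of size 4, so its Grundy value is 4.
For row B, compute g(0), g(1), … with moves {5, 7}:
g(0) = mex{} = 0
g(1) = mex{} = 0
g(2) = mex{} = 0
g(3) = mex{} = 0
g(4) = mex{} = 0
g(5) = mex{0} = 1
g(6) = mex{0} = 1
g(7) = mex{0} = 1
g(8) = mex{0} = 1
g(9) = mex{0} = 1
g(10) = mex{0,1} = 2
So g(10) = 2.
The value of a disjunctive sum is the nim-sum of the parts.
Combined value = 4 XOR 2 = 6.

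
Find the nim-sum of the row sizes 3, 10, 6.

15

Compute the nim-sum pairwise:
3 ⊕ 10 = 9
9 ⊕ 6 = 15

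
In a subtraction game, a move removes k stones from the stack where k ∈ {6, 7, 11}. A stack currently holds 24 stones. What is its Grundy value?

Build the Grundy sequence with g(k) = mex{g(k−s) : s ∈ {6, 7, 11}, s ≤ k}:
k:     0  1  2  3  4  5  6  7  8  9 10 11 12 13 14 15 16 17 18 19 20 21 22 23 24
g(k):  0  0  0  0  0  0  1  1  1  1  1  1  2  2  2  2  2  0  0  0  0  0  0  1  1
So g(24) = 1.

1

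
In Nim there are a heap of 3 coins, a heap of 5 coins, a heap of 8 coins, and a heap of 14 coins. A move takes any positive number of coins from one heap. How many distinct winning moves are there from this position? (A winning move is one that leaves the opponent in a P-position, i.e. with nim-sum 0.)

Compute the nim-sum pairwise:
3 ⊕ 5 = 6
6 ⊕ 8 = 14
14 ⊕ 14 = 0
The nim-sum is already 0, so every move leaves a nonzero nim-sum — there are no winning moves.

0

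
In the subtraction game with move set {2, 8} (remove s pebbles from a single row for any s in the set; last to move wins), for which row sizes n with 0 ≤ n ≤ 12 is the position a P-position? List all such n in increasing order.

0, 1, 4, 5, 10, 11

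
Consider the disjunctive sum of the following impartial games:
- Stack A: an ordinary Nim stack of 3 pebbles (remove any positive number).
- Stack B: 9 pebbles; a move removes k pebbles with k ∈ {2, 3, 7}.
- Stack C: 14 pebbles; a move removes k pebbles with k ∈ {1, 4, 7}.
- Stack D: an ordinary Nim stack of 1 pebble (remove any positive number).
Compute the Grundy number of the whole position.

Stack A is a plain Nim stack of size 3, so its Grundy value is 3.
Build the Grundy sequence for stack B with g(k) = mex{g(k−s) : s ∈ {2, 3, 7}, s ≤ k}:
g(0) = mex{} = 0
g(1) = mex{} = 0
g(2) = mex{0} = 1
g(3) = mex{0} = 1
g(4) = mex{0,1} = 2
g(5) = mex{1} = 0
g(6) = mex{1,2} = 0
g(7) = mex{0,2} = 1
g(8) = mex{0} = 1
g(9) = mex{0,1} = 2
So g(9) = 2.
Build the Grundy sequence for stack C with g(k) = mex{g(k−s) : s ∈ {1, 4, 7}, s ≤ k}:
g(0) = mex{} = 0
g(1) = mex{0} = 1
g(2) = mex{1} = 0
g(3) = mex{0} = 1
g(4) = mex{0,1} = 2
g(5) = mex{1,2} = 0
g(6) = mex{0} = 1
g(7) = mex{0,1} = 2
g(8) = mex{1,2} = 0
g(9) = mex{0} = 1
g(10) = mex{1} = 0
g(11) = mex{0,2} = 1
g(12) = mex{0,1} = 2
g(13) = mex{1,2} = 0
g(14) = mex{0,2} = 1
So g(14) = 1.
Stack D is a plain Nim stack of size 1, so its Grundy value is 1.
The value of a disjunctive sum is the nim-sum of the parts.
Combined value = 3 XOR 2 XOR 1 XOR 1 = 1.

1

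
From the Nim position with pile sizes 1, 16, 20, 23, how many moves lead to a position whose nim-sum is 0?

In binary:
  00001  (1)
  10000  (16)
  10100  (20)
  10111  (23)
  -----
  10010  (18)
The overall nim-sum is X = 18. A pile of size p has a winning move iff p XOR X < p (reduce it to p XOR X).
  1: 1 XOR 18 = 19 ≥ 1 — no move.
  16: 16 XOR 18 = 2 < 16 — winning move (to 2).
  20: 20 XOR 18 = 6 < 20 — winning move (to 6).
  23: 23 XOR 18 = 5 < 23 — winning move (to 5).
That gives 3 winning moves.

3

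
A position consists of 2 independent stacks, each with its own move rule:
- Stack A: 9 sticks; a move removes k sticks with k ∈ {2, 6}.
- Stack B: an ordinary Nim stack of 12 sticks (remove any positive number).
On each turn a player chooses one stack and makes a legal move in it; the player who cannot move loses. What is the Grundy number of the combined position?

Build the Grundy sequence for stack A with g(k) = mex{g(k−s) : s ∈ {2, 6}, s ≤ k}:
g(0) = mex{} = 0
g(1) = mex{} = 0
g(2) = mex{0} = 1
g(3) = mex{0} = 1
g(4) = mex{1} = 0
g(5) = mex{1} = 0
g(6) = mex{0} = 1
g(7) = mex{0} = 1
g(8) = mex{1} = 0
g(9) = mex{1} = 0
So g(9) = 0.
Stack B is a plain Nim stack of size 12, so its Grundy value is 12.
By the Sprague-Grundy theorem, the Grundy value of a sum of independent games is the XOR of the component values.
Combined value = 0 ⊕ 12 = 12.

12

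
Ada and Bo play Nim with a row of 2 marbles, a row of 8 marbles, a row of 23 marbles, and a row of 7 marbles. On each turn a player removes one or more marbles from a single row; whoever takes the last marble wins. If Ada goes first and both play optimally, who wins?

Nim-sum: 2 ⊕ 8 ⊕ 23 ⊕ 7 = 26.
The nim-sum is 26 ≠ 0, so this is an N-position: the player to move can win; Ada has a winning move.

Ada wins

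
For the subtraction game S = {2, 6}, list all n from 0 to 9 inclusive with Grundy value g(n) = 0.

Build the Grundy sequence with g(k) = mex{g(k−s) : s ∈ {2, 6}, s ≤ k}:
k:     0  1  2  3  4  5  6  7  8  9
g(k):  0  0  1  1  0  0  1  1  0  0
The P-positions (g = 0) in 0..9 are 0, 1, 4, 5, 8, 9.

0, 1, 4, 5, 8, 9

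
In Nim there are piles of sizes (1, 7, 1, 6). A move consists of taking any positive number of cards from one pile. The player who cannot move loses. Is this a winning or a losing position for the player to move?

Winning position

Nim-sum: 1 XOR 7 XOR 1 XOR 6 = 1.
The nim-sum is 1 ≠ 0, so this is an N-position: the player to move can win.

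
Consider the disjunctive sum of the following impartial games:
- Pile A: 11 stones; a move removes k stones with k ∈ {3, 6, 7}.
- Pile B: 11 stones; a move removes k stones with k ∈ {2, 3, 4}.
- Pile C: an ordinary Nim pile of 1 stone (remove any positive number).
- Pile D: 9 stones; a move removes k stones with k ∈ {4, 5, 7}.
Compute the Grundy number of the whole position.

1

For pile A, compute g(0), g(1), … with moves {3, 6, 7}:
k:     0  1  2  3  4  5  6  7  8  9 10 11
g(k):  0  0  0  1  1  1  2  2  2  3  0  0
So g(11) = 0.
Build the Grundy sequence for pile B with g(k) = mex{g(k−s) : s ∈ {2, 3, 4}, s ≤ k}:
k:     0  1  2  3  4  5  6  7  8  9 10 11
g(k):  0  0  1  1  2  2  0  0  1  1  2  2
So g(11) = 2.
Pile C is a plain Nim pile of size 1, so its Grundy value is 1.
For pile D, compute g(0), g(1), … with moves {4, 5, 7}:
k:     0  1  2  3  4  5  6  7  8  9
g(k):  0  0  0  0  1  1  1  1  2  2
So g(9) = 2.
The value of a disjunctive sum is the nim-sum of the parts.
Combined value = 0 XOR 2 XOR 1 XOR 2 = 1.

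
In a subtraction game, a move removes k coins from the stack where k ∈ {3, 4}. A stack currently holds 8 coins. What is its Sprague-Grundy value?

0

Compute g(0), g(1), … for moves {3, 4}:
g(0) = mex{} = 0
g(1) = mex{} = 0
g(2) = mex{} = 0
g(3) = mex{0} = 1
g(4) = mex{0} = 1
g(5) = mex{0} = 1
g(6) = mex{0,1} = 2
g(7) = mex{1} = 0
g(8) = mex{1} = 0
So g(8) = 0.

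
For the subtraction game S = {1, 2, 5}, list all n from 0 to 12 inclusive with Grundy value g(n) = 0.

Grundy values for subtraction set {1, 2, 5}:
k:     0  1  2  3  4  5  6  7  8  9 10 11 12
g(k):  0  1  2  0  1  2  0  1  2  0  1  2  0
The P-positions (g = 0) in 0..12 are 0, 3, 6, 9, 12.

0, 3, 6, 9, 12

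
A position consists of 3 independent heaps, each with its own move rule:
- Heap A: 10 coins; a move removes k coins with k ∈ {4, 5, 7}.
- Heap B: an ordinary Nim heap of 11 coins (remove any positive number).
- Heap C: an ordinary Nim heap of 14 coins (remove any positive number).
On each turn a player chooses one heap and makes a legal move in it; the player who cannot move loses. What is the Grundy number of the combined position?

For heap A, compute g(0), g(1), … with moves {4, 5, 7}:
k:     0  1  2  3  4  5  6  7  8  9 10
g(k):  0  0  0  0  1  1  1  1  2  2  2
So g(10) = 2.
Heap B is a plain Nim heap of size 11, so its Grundy value is 11.
Heap C is a plain Nim heap of size 14, so its Grundy value is 14.
By the Sprague-Grundy theorem, the Grundy value of a sum of independent games is the XOR of the component values.
Combined value = 2 XOR 11 XOR 14 = 7.

7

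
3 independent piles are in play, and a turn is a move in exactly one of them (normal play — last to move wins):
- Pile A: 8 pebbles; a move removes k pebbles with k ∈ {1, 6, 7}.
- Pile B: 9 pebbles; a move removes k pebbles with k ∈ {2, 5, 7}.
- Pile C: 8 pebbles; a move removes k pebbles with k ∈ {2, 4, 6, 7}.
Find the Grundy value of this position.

4

Grundy values for pile A (subtraction set {1, 6, 7}):
g(0) = mex{} = 0
g(1) = mex{0} = 1
g(2) = mex{1} = 0
g(3) = mex{0} = 1
g(4) = mex{1} = 0
g(5) = mex{0} = 1
g(6) = mex{0,1} = 2
g(7) = mex{0,1,2} = 3
g(8) = mex{0,1,3} = 2
So g(8) = 2.
For pile B, compute g(0), g(1), … with moves {2, 5, 7}:
g(0) = mex{} = 0
g(1) = mex{} = 0
g(2) = mex{0} = 1
g(3) = mex{0} = 1
g(4) = mex{1} = 0
g(5) = mex{0,1} = 2
g(6) = mex{0} = 1
g(7) = mex{0,1,2} = 3
g(8) = mex{0,1} = 2
g(9) = mex{0,1,3} = 2
So g(9) = 2.
For pile C, compute g(0), g(1), … with moves {2, 4, 6, 7}:
g(0) = mex{} = 0
g(1) = mex{} = 0
g(2) = mex{0} = 1
g(3) = mex{0} = 1
g(4) = mex{0,1} = 2
g(5) = mex{0,1} = 2
g(6) = mex{0,1,2} = 3
g(7) = mex{0,1,2} = 3
g(8) = mex{0,1,2,3} = 4
So g(8) = 4.
The value of a disjunctive sum is the nim-sum of the parts.
Combined value = 2 XOR 2 XOR 4 = 4.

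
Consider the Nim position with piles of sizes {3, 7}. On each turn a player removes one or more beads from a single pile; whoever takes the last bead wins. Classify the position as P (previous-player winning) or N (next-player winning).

N-position

Compute the nim-sum pairwise:
3 XOR 7 = 4
The nim-sum is 4 ≠ 0, so this is an N-position: the player to move can win.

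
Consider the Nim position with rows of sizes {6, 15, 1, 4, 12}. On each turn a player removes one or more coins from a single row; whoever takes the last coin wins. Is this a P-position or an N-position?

P-position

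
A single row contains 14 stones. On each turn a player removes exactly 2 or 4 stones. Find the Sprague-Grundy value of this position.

1

Compute g(0), g(1), … for moves {2, 4}:
k:     0  1  2  3  4  5  6  7  8  9 10 11 12 13 14
g(k):  0  0  1  1  2  2  0  0  1  1  2  2  0  0  1
So g(14) = 1.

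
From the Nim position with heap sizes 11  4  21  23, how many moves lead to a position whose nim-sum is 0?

Nim-sum: 11 XOR 4 XOR 21 XOR 23 = 13.
The overall nim-sum is X = 13. A heap of size p has a winning move iff p XOR X < p (reduce it to p XOR X).
  11: 11 XOR 13 = 6 < 11 — winning move (to 6).
  4: 4 XOR 13 = 9 ≥ 4 — no move.
  21: 21 XOR 13 = 24 ≥ 21 — no move.
  23: 23 XOR 13 = 26 ≥ 23 — no move.
That gives 1 winning move.

1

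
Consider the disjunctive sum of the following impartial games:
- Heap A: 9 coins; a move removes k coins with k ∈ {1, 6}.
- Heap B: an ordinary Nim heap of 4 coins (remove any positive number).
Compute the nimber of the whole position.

4

For heap A, compute g(0), g(1), … with moves {1, 6}:
k:     0  1  2  3  4  5  6  7  8  9
g(k):  0  1  0  1  0  1  2  0  1  0
So g(9) = 0.
Heap B is a plain Nim heap of size 4, so its Grundy value is 4.
The value of a disjunctive sum is the nim-sum of the parts.
Combined value = 0 ⊕ 4 = 4.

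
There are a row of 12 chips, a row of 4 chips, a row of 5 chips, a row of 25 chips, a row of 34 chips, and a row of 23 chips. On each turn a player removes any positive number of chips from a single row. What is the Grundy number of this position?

33

Compute the nim-sum pairwise:
12 ^ 4 = 8
8 ^ 5 = 13
13 ^ 25 = 20
20 ^ 34 = 54
54 ^ 23 = 33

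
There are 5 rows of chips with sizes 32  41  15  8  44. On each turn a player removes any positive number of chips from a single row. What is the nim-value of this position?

34

Compute the nim-sum pairwise:
32 XOR 41 = 9
9 XOR 15 = 6
6 XOR 8 = 14
14 XOR 44 = 34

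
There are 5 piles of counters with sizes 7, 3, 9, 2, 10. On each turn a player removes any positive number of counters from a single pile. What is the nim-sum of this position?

5

Nim-sum: 7 ⊕ 3 ⊕ 9 ⊕ 2 ⊕ 10 = 5.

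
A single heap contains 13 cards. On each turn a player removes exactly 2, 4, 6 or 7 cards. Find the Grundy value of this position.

2

Compute g(0), g(1), … for moves {2, 4, 6, 7}:
k:     0  1  2  3  4  5  6  7  8  9 10 11 12 13
g(k):  0  0  1  1  2  2  3  3  4  0  0  1  1  2
So g(13) = 2.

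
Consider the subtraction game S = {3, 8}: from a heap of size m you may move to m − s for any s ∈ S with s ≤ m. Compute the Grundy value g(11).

Build the Grundy sequence with g(k) = mex{g(k−s) : s ∈ {3, 8}, s ≤ k}:
g(0) = mex{} = 0
g(1) = mex{} = 0
g(2) = mex{} = 0
g(3) = mex{0} = 1
g(4) = mex{0} = 1
g(5) = mex{0} = 1
g(6) = mex{1} = 0
g(7) = mex{1} = 0
g(8) = mex{0,1} = 2
g(9) = mex{0} = 1
g(10) = mex{0} = 1
g(11) = mex{1,2} = 0
So g(11) = 0.

0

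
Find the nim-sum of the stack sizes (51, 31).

Compute the nim-sum pairwise:
51 ⊕ 31 = 44

44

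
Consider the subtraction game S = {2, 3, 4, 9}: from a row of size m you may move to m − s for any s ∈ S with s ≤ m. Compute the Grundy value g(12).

Compute g(0), g(1), … for moves {2, 3, 4, 9}:
k:     0  1  2  3  4  5  6  7  8  9 10 11 12
g(k):  0  0  1  1  2  2  0  0  1  1  2  2  0
So g(12) = 0.

0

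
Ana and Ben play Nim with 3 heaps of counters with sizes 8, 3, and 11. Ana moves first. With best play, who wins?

Ben wins

Bitwise XOR of the heap sizes:
  1000  (8)
  0011  (3)
  1011  (11)
  ----
  0000  (0)
The nim-sum is 0, so this is a P-position: the player to move is in a losing position under optimal play; Ana is about to move from it and so loses — Ben wins.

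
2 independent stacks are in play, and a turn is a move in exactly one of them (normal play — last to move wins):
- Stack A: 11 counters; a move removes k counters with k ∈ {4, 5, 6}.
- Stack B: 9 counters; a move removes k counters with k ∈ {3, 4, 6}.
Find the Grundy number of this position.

0

For stack A, compute g(0), g(1), … with moves {4, 5, 6}:
g(0) = mex{} = 0
g(1) = mex{} = 0
g(2) = mex{} = 0
g(3) = mex{} = 0
g(4) = mex{0} = 1
g(5) = mex{0} = 1
g(6) = mex{0} = 1
g(7) = mex{0} = 1
g(8) = mex{0,1} = 2
g(9) = mex{0,1} = 2
g(10) = mex{1} = 0
g(11) = mex{1} = 0
So g(11) = 0.
Build the Grundy sequence for stack B with g(k) = mex{g(k−s) : s ∈ {3, 4, 6}, s ≤ k}:
k:     0  1  2  3  4  5  6  7  8  9
g(k):  0  0  0  1  1  1  2  2  2  0
So g(9) = 0.
The value of a disjunctive sum is the nim-sum of the parts.
Combined value = 0 XOR 0 = 0.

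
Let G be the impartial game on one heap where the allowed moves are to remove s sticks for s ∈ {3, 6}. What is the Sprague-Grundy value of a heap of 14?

1

Compute g(0), g(1), … for moves {3, 6}:
g(0) = mex{} = 0
g(1) = mex{} = 0
g(2) = mex{} = 0
g(3) = mex{0} = 1
g(4) = mex{0} = 1
g(5) = mex{0} = 1
g(6) = mex{0,1} = 2
g(7) = mex{0,1} = 2
g(8) = mex{0,1} = 2
g(9) = mex{1,2} = 0
g(10) = mex{1,2} = 0
g(11) = mex{1,2} = 0
g(12) = mex{0,2} = 1
g(13) = mex{0,2} = 1
g(14) = mex{0,2} = 1
So g(14) = 1.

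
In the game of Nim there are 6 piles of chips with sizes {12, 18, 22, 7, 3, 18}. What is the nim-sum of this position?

30

Bitwise XOR of the heap sizes:
  01100  (12)
  10010  (18)
  10110  (22)
  00111  (7)
  00011  (3)
  10010  (18)
  -----
  11110  (30)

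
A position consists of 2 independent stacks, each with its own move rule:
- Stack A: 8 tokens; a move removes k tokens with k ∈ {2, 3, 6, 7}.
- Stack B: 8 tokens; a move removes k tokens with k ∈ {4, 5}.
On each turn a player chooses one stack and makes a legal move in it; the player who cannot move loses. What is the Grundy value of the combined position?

0

Build the Grundy sequence for stack A with g(k) = mex{g(k−s) : s ∈ {2, 3, 6, 7}, s ≤ k}:
g(0) = mex{} = 0
g(1) = mex{} = 0
g(2) = mex{0} = 1
g(3) = mex{0} = 1
g(4) = mex{0,1} = 2
g(5) = mex{1} = 0
g(6) = mex{0,1,2} = 3
g(7) = mex{0,2} = 1
g(8) = mex{0,1,3} = 2
So g(8) = 2.
Grundy values for stack B (subtraction set {4, 5}):
g(0) = mex{} = 0
g(1) = mex{} = 0
g(2) = mex{} = 0
g(3) = mex{} = 0
g(4) = mex{0} = 1
g(5) = mex{0} = 1
g(6) = mex{0} = 1
g(7) = mex{0} = 1
g(8) = mex{0,1} = 2
So g(8) = 2.
By the Sprague-Grundy theorem, the Grundy value of a sum of independent games is the XOR of the component values.
Combined value = 2 ⊕ 2 = 0.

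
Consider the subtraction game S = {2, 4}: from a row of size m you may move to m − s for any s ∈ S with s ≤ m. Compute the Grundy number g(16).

2

Build the Grundy sequence with g(k) = mex{g(k−s) : s ∈ {2, 4}, s ≤ k}:
k:     0  1  2  3  4  5  6  7  8  9 10 11 12 13 14 15 16
g(k):  0  0  1  1  2  2  0  0  1  1  2  2  0  0  1  1  2
So g(16) = 2.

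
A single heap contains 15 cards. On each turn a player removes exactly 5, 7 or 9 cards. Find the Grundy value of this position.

0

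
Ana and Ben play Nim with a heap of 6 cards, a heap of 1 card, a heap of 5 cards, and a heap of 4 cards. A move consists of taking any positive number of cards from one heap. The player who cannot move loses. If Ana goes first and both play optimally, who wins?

Ana wins

Nim-sum: 6 XOR 1 XOR 5 XOR 4 = 6.
The nim-sum is 6 ≠ 0, so this is an N-position: the player to move can win; Ana has a winning move.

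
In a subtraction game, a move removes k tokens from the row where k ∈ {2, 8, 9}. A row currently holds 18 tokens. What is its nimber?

Grundy values for subtraction set {2, 8, 9}:
k:     0  1  2  3  4  5  6  7  8  9 10 11 12 13 14 15 16 17 18
g(k):  0  0  1  1  0  0  1  1  2  2  3  0  2  1  3  0  0  1  1
So g(18) = 1.

1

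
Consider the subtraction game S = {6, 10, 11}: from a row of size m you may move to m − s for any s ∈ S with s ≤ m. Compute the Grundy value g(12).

Grundy values for subtraction set {6, 10, 11}:
k:     0  1  2  3  4  5  6  7  8  9 10 11 12
g(k):  0  0  0  0  0  0  1  1  1  1  1  1  2
So g(12) = 2.

2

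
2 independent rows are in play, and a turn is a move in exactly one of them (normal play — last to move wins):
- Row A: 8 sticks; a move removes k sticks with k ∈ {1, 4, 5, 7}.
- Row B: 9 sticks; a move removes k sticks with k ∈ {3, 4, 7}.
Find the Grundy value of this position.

3

Build the Grundy sequence for row A with g(k) = mex{g(k−s) : s ∈ {1, 4, 5, 7}, s ≤ k}:
k:     0  1  2  3  4  5  6  7  8
g(k):  0  1  0  1  2  3  2  3  0
So g(8) = 0.
For row B, compute g(0), g(1), … with moves {3, 4, 7}:
k:     0  1  2  3  4  5  6  7  8  9
g(k):  0  0  0  1  1  1  2  2  2  3
So g(9) = 3.
The value of a disjunctive sum is the nim-sum of the parts.
Combined value = 0 XOR 3 = 3.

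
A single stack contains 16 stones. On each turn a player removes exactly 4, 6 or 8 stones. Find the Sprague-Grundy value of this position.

1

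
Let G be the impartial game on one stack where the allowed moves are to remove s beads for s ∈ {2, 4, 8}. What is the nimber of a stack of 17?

2

Compute g(0), g(1), … for moves {2, 4, 8}:
k:     0  1  2  3  4  5  6  7  8  9 10 11 12 13 14 15 16 17
g(k):  0  0  1  1  2  2  0  0  1  1  2  2  0  0  1  1  2  2
So g(17) = 2.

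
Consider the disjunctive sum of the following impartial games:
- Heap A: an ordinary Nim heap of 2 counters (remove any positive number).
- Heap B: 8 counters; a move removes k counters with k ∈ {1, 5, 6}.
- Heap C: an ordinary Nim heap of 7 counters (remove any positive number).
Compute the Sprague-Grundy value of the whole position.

7

Heap A is a plain Nim heap of size 2, so its Grundy value is 2.
Grundy values for heap B (subtraction set {1, 5, 6}):
k:     0  1  2  3  4  5  6  7  8
g(k):  0  1  0  1  0  1  2  3  2
So g(8) = 2.
Heap C is a plain Nim heap of size 7, so its Grundy value is 7.
By the Sprague-Grundy theorem, the Grundy value of a sum of independent games is the XOR of the component values.
Combined value = 2 XOR 2 XOR 7 = 7.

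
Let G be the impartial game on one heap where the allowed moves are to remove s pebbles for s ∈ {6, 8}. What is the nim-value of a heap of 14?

Build the Grundy sequence with g(k) = mex{g(k−s) : s ∈ {6, 8}, s ≤ k}:
k:     0  1  2  3  4  5  6  7  8  9 10 11 12 13 14
g(k):  0  0  0  0  0  0  1  1  1  1  1  1  2  2  0
So g(14) = 0.

0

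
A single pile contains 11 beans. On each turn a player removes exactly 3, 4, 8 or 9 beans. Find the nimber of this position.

Build the Grundy sequence with g(k) = mex{g(k−s) : s ∈ {3, 4, 8, 9}, s ≤ k}:
k:     0  1  2  3  4  5  6  7  8  9 10 11
g(k):  0  0  0  1  1  1  2  0  2  3  1  3
So g(11) = 3.

3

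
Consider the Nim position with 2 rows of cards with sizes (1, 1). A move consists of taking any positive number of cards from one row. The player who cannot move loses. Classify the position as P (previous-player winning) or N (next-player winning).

P-position

Compute the nim-sum pairwise:
1 ⊕ 1 = 0
The nim-sum is 0, so this is a P-position: the player to move is in a losing position under optimal play.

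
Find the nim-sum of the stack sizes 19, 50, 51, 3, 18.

3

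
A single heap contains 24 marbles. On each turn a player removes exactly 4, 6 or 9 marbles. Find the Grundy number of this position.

Grundy values for subtraction set {4, 6, 9}:
k:     0  1  2  3  4  5  6  7  8  9 10 11 12 13 14 15 16 17 18 19 20 21 22 23 24
g(k):  0  0  0  0  1  1  1  1  2  2  2  2  3  0  0  0  0  1  1  1  1  2  2  2  2
So g(24) = 2.

2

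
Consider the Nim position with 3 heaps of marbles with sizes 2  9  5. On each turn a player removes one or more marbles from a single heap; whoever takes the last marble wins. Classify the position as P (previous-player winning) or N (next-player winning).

N-position

Write each in binary and XOR column by column:
  0010  (2)
  1001  (9)
  0101  (5)
  ----
  1110  (14)
The nim-sum is 14 ≠ 0, so this is an N-position: the player to move can win.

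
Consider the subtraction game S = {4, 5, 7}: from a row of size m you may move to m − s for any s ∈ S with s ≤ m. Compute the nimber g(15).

1

Grundy values for subtraction set {4, 5, 7}:
k:     0  1  2  3  4  5  6  7  8  9 10 11 12 13 14 15
g(k):  0  0  0  0  1  1  1  1  2  2  2  0  0  0  0  1
So g(15) = 1.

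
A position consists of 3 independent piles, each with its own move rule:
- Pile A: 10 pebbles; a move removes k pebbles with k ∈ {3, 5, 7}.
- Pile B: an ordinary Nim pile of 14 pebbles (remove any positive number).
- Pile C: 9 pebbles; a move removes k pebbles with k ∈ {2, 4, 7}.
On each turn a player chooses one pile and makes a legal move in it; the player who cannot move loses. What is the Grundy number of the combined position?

For pile A, compute g(0), g(1), … with moves {3, 5, 7}:
k:     0  1  2  3  4  5  6  7  8  9 10
g(k):  0  0  0  1  1  1  2  2  2  3  0
So g(10) = 0.
Pile B is a plain Nim pile of size 14, so its Grundy value is 14.
For pile C, compute g(0), g(1), … with moves {2, 4, 7}:
g(0) = mex{} = 0
g(1) = mex{} = 0
g(2) = mex{0} = 1
g(3) = mex{0} = 1
g(4) = mex{0,1} = 2
g(5) = mex{0,1} = 2
g(6) = mex{1,2} = 0
g(7) = mex{0,1,2} = 3
g(8) = mex{0,2} = 1
g(9) = mex{1,2,3} = 0
So g(9) = 0.
The value of a disjunctive sum is the nim-sum of the parts.
Combined value = 0 XOR 14 XOR 0 = 14.

14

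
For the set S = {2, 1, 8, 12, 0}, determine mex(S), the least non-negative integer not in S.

The values 0, 1, 2 are all present; 3 is the first non-negative integer missing from the set.

3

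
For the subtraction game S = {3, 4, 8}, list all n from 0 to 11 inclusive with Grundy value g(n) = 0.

Compute g(0), g(1), … for moves {3, 4, 8}:
k:     0  1  2  3  4  5  6  7  8  9 10 11
g(k):  0  0  0  1  1  1  2  0  2  3  1  3
The P-positions (g = 0) in 0..11 are 0, 1, 2, 7.

0, 1, 2, 7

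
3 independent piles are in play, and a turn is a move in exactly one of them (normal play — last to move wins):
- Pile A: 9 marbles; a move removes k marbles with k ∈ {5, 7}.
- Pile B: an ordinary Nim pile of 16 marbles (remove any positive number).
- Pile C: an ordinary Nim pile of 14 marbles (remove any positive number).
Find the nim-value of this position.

Grundy values for pile A (subtraction set {5, 7}):
k:     0  1  2  3  4  5  6  7  8  9
g(k):  0  0  0  0  0  1  1  1  1  1
So g(9) = 1.
Pile B is a plain Nim pile of size 16, so its Grundy value is 16.
Pile C is a plain Nim pile of size 14, so its Grundy value is 14.
The value of a disjunctive sum is the nim-sum of the parts.
Combined value = 1 ⊕ 16 ⊕ 14 = 31.

31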